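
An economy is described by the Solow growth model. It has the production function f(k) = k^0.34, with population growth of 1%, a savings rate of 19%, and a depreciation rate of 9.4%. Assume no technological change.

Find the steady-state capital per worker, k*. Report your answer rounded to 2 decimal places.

Steady state requires s·f(k) = (n + δ)·k, i.e. s·k^α = (n + δ)·k.
Dividing both sides by k: k^(1−α) = s / (n + δ).
k^0.66 = 0.19 / (0.010 + 0.094) = 0.19 / 0.104 = 1.8269
k* = 1.8269^(1/0.66) ≈ 2.4919

k* = 2.49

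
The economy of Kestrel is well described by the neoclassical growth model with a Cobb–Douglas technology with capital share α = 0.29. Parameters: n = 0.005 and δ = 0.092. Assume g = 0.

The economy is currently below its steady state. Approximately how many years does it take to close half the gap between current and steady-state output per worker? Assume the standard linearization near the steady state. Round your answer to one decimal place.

Near the steady state the convergence rate is λ = (1 − α)(n + δ).
λ = (1 − 0.29) × 0.097 = 0.71 × 0.097 = 0.06887
Half-life = ln 2 / λ = 0.6931 / 0.06887 ≈ 10.06 years

half-life ≈ 10.1 years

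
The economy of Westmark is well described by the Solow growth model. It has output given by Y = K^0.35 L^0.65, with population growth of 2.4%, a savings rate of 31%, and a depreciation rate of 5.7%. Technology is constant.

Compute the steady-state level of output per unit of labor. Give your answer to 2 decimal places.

y* ≈ 2.06

Steady state requires s·f(k) = (n + δ)·k, i.e. s·k^α = (n + δ)·k.
Rearranging, k^(1−α) = s / (n + δ).
k^0.65 = 0.31 / (0.024 + 0.057) = 0.31 / 0.081 = 3.8272
k* = 3.8272^(1/0.65) ≈ 7.8839
y* = (k*)^α = 7.8839^0.35 ≈ 2.0600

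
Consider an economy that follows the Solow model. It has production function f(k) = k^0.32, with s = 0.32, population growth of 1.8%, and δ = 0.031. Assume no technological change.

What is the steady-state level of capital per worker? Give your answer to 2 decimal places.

In steady state, investment equals break-even investment: s·k^α = (n + δ)·k.
Dividing both sides by k: k^(1−α) = s / (n + δ).
k^0.68 = 0.32 / (0.018 + 0.031) = 0.32 / 0.049 = 6.5306
k* = 6.5306^(1/0.68) ≈ 15.7928

k* ≈ 15.79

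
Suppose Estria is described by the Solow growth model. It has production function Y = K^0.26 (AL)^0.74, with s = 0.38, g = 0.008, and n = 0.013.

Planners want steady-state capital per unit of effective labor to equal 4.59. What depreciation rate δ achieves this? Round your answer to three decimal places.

At the steady state, Δk = 0, so s·k^α = (n + g + δ)·k.
So s / (n + g + δ) = (k*)^(1−α) = 4.59^0.74 = 3.0885.
Therefore n + g + δ = s / 3.0885 = 0.38 / 3.0885 = 0.1230, so δ = 0.1230 − 0.021 = 0.1020.

δ ≈ 0.102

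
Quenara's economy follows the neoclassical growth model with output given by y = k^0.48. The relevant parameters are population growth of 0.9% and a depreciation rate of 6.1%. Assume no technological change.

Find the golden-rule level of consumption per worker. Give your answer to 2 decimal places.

At the golden rule, f'(k) = n + δ, so α·k^(α−1) = n + δ and k_gold = (α/(n + δ))^(1/(1−α)).
k_gold = (0.48/0.070)^(1/0.52) = 6.8571^1.9231 ≈ 40.5492
c_gold = f(k_gold) − (n + δ)·k_gold = 5.9133 − 0.070×40.5492 ≈ 3.0749

c_gold ≈ 3.07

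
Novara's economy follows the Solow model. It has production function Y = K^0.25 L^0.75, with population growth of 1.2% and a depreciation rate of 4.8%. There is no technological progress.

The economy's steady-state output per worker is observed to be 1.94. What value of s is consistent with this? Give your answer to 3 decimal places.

s ≈ 0.438

In steady state, investment equals break-even investment: s·k^α = (n + δ)·k.
Since y* = [s/(n + δ)]^(α/(1−α)), we have s/(n + δ) = (y*)^((1−α)/α) = 1.94^3 = 7.3014.
Therefore s = 7.3014 × (n + δ) = 7.3014 × 0.060 = 0.4381.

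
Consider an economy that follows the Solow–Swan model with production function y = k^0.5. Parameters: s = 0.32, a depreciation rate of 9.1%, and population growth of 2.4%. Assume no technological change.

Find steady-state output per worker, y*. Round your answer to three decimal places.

At the steady state, Δk = 0, so s·k^α = (n + δ)·k.
Dividing both sides by k: k^(1−α) = s / (n + δ).
k^0.5 = 0.32 / (0.024 + 0.091) = 0.32 / 0.115 = 2.7826
k* = 2.7826^(1/0.5) ≈ 7.7429
y* = (k*)^α = 7.7429^0.5 ≈ 2.7826

y* = 2.783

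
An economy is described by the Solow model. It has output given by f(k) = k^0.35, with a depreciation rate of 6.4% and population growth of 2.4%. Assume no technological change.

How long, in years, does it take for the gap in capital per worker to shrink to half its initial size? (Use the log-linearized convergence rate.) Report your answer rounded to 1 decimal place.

half-life ≈ 12.1 years

Near the steady state the convergence rate is λ = (1 − α)(n + δ).
λ = (1 − 0.35) × 0.088 = 0.65 × 0.088 = 0.0572
Half-life = ln 2 / λ = 0.6931 / 0.0572 ≈ 12.12 years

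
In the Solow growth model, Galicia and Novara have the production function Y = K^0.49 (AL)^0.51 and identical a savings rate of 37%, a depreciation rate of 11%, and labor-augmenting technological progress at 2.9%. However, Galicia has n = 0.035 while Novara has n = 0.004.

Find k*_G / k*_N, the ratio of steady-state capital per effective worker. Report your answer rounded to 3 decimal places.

Steady-state k* = [s/(n + g + δ)]^(1/(1−α)), so the ratio is [ (s_G/(n + g + δ)_G) / (s_N/(n + g + δ)_N) ]^1.9608.
s_G/(n + g + δ)_G = 0.37/0.174 = 2.1264; s_N/(n + g + δ)_N = 0.37/0.143 = 2.5874.
Ratio = (2.1264/2.5874)^1.9608 = 0.8218^1.9608 ≈ 0.6806

ratio ≈ 0.681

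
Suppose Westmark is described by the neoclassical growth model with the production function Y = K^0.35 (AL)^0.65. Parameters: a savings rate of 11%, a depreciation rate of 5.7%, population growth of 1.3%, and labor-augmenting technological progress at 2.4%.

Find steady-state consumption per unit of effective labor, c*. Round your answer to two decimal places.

c* = 0.97

At the steady state, Δk = 0, so s·k^α = (n + g + δ)·k.
Rearranging, k^(1−α) = s / (n + g + δ).
k^0.65 = 0.11 / (0.013 + 0.024 + 0.057) = 0.11 / 0.094 = 1.1702
k* = 1.1702^(1/0.65) ≈ 1.2735
y* = (k*)^α = 1.2735^0.35 ≈ 1.0883
c* = (1 − s)·y* = (1 − 0.11) × 1.0883 ≈ 0.9686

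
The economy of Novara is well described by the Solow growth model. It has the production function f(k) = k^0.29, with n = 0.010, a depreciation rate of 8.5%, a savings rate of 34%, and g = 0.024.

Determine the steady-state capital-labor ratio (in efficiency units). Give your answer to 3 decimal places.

k* ≈ 4.387

At the steady state, Δk = 0, so s·k^α = (n + g + δ)·k.
Rearranging, k^(1−α) = s / (n + g + δ).
k^0.71 = 0.34 / (0.010 + 0.024 + 0.085) = 0.34 / 0.119 = 2.8571
k* = 2.8571^(1/0.71) ≈ 4.3868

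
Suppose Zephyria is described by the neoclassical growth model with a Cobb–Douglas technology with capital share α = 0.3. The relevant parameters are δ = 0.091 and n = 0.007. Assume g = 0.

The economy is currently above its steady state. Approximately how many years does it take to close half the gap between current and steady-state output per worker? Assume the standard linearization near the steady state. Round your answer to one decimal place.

half-life ≈ 10.1 years

Near the steady state the convergence rate is λ = (1 − α)(n + δ).
λ = (1 − 0.3) × 0.098 = 0.7 × 0.098 = 0.0686
Half-life = ln 2 / λ = 0.6931 / 0.0686 ≈ 10.10 years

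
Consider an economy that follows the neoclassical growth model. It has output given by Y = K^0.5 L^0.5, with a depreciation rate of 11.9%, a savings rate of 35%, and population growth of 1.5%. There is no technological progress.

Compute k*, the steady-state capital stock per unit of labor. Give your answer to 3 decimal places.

k* ≈ 6.822

In steady state, investment equals break-even investment: s·k^α = (n + δ)·k.
Dividing both sides by k: k^(1−α) = s / (n + δ).
k^0.5 = 0.35 / (0.015 + 0.119) = 0.35 / 0.134 = 2.6119
k* = 2.6119^(1/0.5) ≈ 6.8220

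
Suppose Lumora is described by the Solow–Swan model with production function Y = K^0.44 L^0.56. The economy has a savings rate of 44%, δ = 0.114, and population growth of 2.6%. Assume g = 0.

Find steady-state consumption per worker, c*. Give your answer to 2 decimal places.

c* = 1.38

Steady state requires s·f(k) = (n + δ)·k, i.e. s·k^α = (n + δ)·k.
Dividing both sides by k: k^(1−α) = s / (n + δ).
k^0.56 = 0.44 / (0.026 + 0.114) = 0.44 / 0.140 = 3.1429
k* = 3.1429^(1/0.56) ≈ 7.7284
y* = (k*)^α = 7.7284^0.44 ≈ 2.4590
c* = (1 − s)·y* = (1 − 0.44) × 2.4590 ≈ 1.3770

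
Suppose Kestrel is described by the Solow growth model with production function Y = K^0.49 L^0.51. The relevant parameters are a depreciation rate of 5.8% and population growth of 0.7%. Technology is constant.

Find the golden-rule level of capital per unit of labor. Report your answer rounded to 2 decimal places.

k_gold ≈ 52.50

The golden rule sets f'(k) = n + δ, i.e. α·k^(α−1) = n + δ.
So k^(1−α) = α / (n + δ) = 0.49 / 0.065 = 7.5385.
k_gold = 7.5385^(1/0.51) ≈ 52.5009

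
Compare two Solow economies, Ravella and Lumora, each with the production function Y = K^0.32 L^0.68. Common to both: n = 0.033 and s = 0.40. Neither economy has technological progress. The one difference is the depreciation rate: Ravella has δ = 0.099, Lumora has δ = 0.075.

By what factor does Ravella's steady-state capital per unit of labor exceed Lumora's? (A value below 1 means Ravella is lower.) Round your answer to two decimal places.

Steady-state k* = [s/(n + δ)]^(1/(1−α)), so the ratio is [ (s_R/(n + δ)_R) / (s_L/(n + δ)_L) ]^1.4706.
s_R/(n + δ)_R = 0.40/0.132 = 3.0303; s_L/(n + δ)_L = 0.40/0.108 = 3.7037.
Ratio = (3.0303/3.7037)^1.4706 = 0.8182^1.4706 ≈ 0.7445

ratio ≈ 0.74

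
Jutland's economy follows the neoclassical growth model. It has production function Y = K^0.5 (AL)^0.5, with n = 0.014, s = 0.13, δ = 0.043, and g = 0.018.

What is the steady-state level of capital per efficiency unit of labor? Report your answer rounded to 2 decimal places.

k* = 3.00

In steady state, investment equals break-even investment: s·k^α = (n + g + δ)·k.
Dividing both sides by k: k^(1−α) = s / (n + g + δ).
k^0.5 = 0.13 / (0.014 + 0.018 + 0.043) = 0.13 / 0.075 = 1.7333
k* = 1.7333^(1/0.5) ≈ 3.0043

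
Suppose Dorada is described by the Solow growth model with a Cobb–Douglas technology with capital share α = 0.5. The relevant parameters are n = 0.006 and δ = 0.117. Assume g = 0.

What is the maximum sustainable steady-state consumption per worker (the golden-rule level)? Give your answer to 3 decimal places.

c_gold ≈ 2.033

At the golden rule, f'(k) = n + δ, so α·k^(α−1) = n + δ and k_gold = (α/(n + δ))^(1/(1−α)).
k_gold = (0.5/0.123)^(1/0.5) = 4.0650^2 ≈ 16.5242
c_gold = f(k_gold) − (n + δ)·k_gold = 4.0650 − 0.123×16.5242 ≈ 2.0325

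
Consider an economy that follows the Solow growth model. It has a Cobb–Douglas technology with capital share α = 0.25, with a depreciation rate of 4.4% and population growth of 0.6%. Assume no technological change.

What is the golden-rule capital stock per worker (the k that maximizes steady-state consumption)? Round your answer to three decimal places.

The golden rule sets f'(k) = n + δ, i.e. α·k^(α−1) = n + δ.
So k^(1−α) = α / (n + δ) = 0.25 / 0.050 = 5.0000.
k_gold = 5.0000^(1/0.75) ≈ 8.5499

k_gold ≈ 8.550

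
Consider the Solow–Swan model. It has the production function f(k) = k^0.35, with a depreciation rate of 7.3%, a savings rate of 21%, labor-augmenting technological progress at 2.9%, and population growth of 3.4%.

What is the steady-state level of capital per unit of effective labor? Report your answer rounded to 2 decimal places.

k* = 1.95

In steady state, investment equals break-even investment: s·k^α = (n + g + δ)·k.
Dividing both sides by k: k^(1−α) = s / (n + g + δ).
k^0.65 = 0.21 / (0.034 + 0.029 + 0.073) = 0.21 / 0.136 = 1.5441
k* = 1.5441^(1/0.65) ≈ 1.9511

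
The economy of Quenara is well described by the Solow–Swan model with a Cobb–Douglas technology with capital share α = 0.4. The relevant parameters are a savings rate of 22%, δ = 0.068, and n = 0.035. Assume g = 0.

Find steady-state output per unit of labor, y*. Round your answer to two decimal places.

y* = 1.66

Steady state requires s·f(k) = (n + δ)·k, i.e. s·k^α = (n + δ)·k.
Dividing both sides by k: k^(1−α) = s / (n + δ).
k^0.6 = 0.22 / (0.035 + 0.068) = 0.22 / 0.103 = 2.1359
k* = 2.1359^(1/0.6) ≈ 3.5424
y* = (k*)^α = 3.5424^0.4 ≈ 1.6585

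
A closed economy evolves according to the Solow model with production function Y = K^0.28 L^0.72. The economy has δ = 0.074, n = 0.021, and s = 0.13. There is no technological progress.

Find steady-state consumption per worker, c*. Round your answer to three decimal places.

At the steady state, Δk = 0, so s·k^α = (n + δ)·k.
Rearranging, k^(1−α) = s / (n + δ).
k^0.72 = 0.13 / (0.021 + 0.074) = 0.13 / 0.095 = 1.3684
k* = 1.3684^(1/0.72) ≈ 1.5459
y* = (k*)^α = 1.5459^0.28 ≈ 1.1297
c* = (1 − s)·y* = (1 − 0.13) × 1.1297 ≈ 0.9828

c* ≈ 0.983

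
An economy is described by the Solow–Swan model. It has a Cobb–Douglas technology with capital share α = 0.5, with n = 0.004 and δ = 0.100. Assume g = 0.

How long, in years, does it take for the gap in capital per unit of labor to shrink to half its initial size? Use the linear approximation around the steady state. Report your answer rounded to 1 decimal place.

half-life ≈ 13.3 years

Near the steady state the convergence rate is λ = (1 − α)(n + δ).
λ = (1 − 0.5) × 0.104 = 0.5 × 0.104 = 0.0520
Half-life = ln 2 / λ = 0.6931 / 0.0520 ≈ 13.33 years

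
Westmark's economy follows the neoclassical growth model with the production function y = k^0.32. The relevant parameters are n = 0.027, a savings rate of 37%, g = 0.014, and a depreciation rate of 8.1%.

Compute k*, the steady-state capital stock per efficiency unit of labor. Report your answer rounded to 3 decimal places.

k* = 5.112

In steady state, investment equals break-even investment: s·k^α = (n + g + δ)·k.
Rearranging, k^(1−α) = s / (n + g + δ).
k^0.68 = 0.37 / (0.027 + 0.014 + 0.081) = 0.37 / 0.122 = 3.0328
k* = 3.0328^(1/0.68) ≈ 5.1120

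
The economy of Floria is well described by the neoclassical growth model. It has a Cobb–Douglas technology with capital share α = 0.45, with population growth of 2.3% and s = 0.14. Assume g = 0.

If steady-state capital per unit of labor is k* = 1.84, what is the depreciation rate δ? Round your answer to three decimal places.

In steady state, investment equals break-even investment: s·k^α = (n + δ)·k.
So s / (n + δ) = (k*)^(1−α) = 1.84^0.55 = 1.3985.
Therefore n + δ = s / 1.3985 = 0.14 / 1.3985 = 0.1001, so δ = 0.1001 − 0.023 = 0.0771.

δ ≈ 0.077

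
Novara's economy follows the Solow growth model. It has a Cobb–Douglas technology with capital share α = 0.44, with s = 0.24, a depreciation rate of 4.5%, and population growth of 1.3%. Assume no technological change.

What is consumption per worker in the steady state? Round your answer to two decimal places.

Steady state requires s·f(k) = (n + δ)·k, i.e. s·k^α = (n + δ)·k.
Dividing both sides by k: k^(1−α) = s / (n + δ).
k^0.56 = 0.24 / (0.013 + 0.045) = 0.24 / 0.058 = 4.1379
k* = 4.1379^(1/0.56) ≈ 12.6297
y* = (k*)^α = 12.6297^0.44 ≈ 3.0522
c* = (1 − s)·y* = (1 − 0.24) × 3.0522 ≈ 2.3197

c* = 2.32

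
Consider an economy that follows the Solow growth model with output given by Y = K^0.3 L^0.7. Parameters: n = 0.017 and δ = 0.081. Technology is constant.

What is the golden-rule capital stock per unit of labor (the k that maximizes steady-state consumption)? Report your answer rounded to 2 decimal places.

The golden rule sets f'(k) = n + δ, i.e. α·k^(α−1) = n + δ.
So k^(1−α) = α / (n + δ) = 0.3 / 0.098 = 3.0612.
k_gold = 3.0612^(1/0.7) ≈ 4.9446

k_gold ≈ 4.94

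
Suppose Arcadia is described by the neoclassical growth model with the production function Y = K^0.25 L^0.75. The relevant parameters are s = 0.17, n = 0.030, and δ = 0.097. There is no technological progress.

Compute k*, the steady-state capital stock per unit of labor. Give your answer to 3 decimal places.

k* ≈ 1.475

At the steady state, Δk = 0, so s·k^α = (n + δ)·k.
Dividing both sides by k: k^(1−α) = s / (n + δ).
k^0.75 = 0.17 / (0.030 + 0.097) = 0.17 / 0.127 = 1.3386
k* = 1.3386^(1/0.75) ≈ 1.4753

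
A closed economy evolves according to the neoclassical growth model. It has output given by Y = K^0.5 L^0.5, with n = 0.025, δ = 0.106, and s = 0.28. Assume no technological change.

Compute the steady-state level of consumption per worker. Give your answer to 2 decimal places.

Steady state requires s·f(k) = (n + δ)·k, i.e. s·k^α = (n + δ)·k.
Dividing both sides by k: k^(1−α) = s / (n + δ).
k^0.5 = 0.28 / (0.025 + 0.106) = 0.28 / 0.131 = 2.1374
k* = 2.1374^(1/0.5) ≈ 4.5685
y* = (k*)^α = 4.5685^0.5 ≈ 2.1374
c* = (1 − s)·y* = (1 − 0.28) × 2.1374 ≈ 1.5389

c* = 1.54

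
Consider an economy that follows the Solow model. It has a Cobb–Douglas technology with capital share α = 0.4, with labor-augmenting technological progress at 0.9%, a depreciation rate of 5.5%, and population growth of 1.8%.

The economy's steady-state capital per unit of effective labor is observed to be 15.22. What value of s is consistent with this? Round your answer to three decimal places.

Steady state requires s·f(k) = (n + g + δ)·k, i.e. s·k^α = (n + g + δ)·k.
So s / (n + g + δ) = (k*)^(1−α) = 15.22^0.6 = 5.1221.
Therefore s = 5.1221 × (n + g + δ) = 5.1221 × 0.082 = 0.4200.

s ≈ 0.420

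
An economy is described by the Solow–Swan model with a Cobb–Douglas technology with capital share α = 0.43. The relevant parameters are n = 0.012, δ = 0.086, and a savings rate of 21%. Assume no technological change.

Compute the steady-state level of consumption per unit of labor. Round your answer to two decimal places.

c* = 1.40

Steady state requires s·f(k) = (n + δ)·k, i.e. s·k^α = (n + δ)·k.
Rearranging, k^(1−α) = s / (n + δ).
k^0.57 = 0.21 / (0.012 + 0.086) = 0.21 / 0.098 = 2.1429
k* = 2.1429^(1/0.57) ≈ 3.8081
y* = (k*)^α = 3.8081^0.43 ≈ 1.7771
c* = (1 − s)·y* = (1 − 0.21) × 1.7771 ≈ 1.4039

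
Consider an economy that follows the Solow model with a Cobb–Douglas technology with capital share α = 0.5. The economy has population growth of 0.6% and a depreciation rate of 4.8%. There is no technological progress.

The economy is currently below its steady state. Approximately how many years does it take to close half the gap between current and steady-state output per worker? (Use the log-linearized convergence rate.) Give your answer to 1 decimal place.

t_½ ≈ 25.7 years

Near the steady state the convergence rate is λ = (1 − α)(n + δ).
λ = (1 − 0.5) × 0.054 = 0.5 × 0.054 = 0.0270
Half-life = ln 2 / λ = 0.6931 / 0.0270 ≈ 25.67 years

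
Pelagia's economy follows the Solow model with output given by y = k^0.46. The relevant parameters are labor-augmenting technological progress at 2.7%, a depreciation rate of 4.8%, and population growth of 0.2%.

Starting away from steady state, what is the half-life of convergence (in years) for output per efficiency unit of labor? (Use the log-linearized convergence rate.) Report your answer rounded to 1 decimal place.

half-life ≈ 16.7 years

Near the steady state the convergence rate is λ = (1 − α)(n + g + δ).
λ = (1 − 0.46) × 0.077 = 0.54 × 0.077 = 0.04158
Half-life = ln 2 / λ = 0.6931 / 0.04158 ≈ 16.67 years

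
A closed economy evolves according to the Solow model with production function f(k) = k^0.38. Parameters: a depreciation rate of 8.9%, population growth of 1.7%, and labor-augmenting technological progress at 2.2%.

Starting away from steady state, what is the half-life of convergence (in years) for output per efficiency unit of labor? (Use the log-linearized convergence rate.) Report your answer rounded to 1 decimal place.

half-life ≈ 8.7 years

Near the steady state the convergence rate is λ = (1 − α)(n + g + δ).
λ = (1 − 0.38) × 0.128 = 0.62 × 0.128 = 0.07936
Half-life = ln 2 / λ = 0.6931 / 0.07936 ≈ 8.73 years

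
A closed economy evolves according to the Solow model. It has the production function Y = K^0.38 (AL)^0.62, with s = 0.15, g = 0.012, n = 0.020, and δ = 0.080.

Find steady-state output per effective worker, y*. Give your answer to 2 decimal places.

y* = 1.20

At the steady state, Δk = 0, so s·k^α = (n + g + δ)·k.
Dividing both sides by k: k^(1−α) = s / (n + g + δ).
k^0.62 = 0.15 / (0.020 + 0.012 + 0.080) = 0.15 / 0.112 = 1.3393
k* = 1.3393^(1/0.62) ≈ 1.6019
y* = (k*)^α = 1.6019^0.38 ≈ 1.1961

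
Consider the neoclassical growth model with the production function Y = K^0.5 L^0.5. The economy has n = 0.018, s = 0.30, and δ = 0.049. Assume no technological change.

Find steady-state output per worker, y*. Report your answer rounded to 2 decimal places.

y* = 4.48

In steady state, investment equals break-even investment: s·k^α = (n + δ)·k.
Rearranging, k^(1−α) = s / (n + δ).
k^0.5 = 0.30 / (0.018 + 0.049) = 0.30 / 0.067 = 4.4776
k* = 4.4776^(1/0.5) ≈ 20.0489
y* = (k*)^α = 20.0489^0.5 ≈ 4.4776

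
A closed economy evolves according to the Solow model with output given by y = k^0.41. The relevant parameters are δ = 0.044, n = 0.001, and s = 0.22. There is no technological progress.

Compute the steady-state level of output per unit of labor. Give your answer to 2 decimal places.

y* ≈ 3.01

At the steady state, Δk = 0, so s·k^α = (n + δ)·k.
Rearranging, k^(1−α) = s / (n + δ).
k^0.59 = 0.22 / (0.001 + 0.044) = 0.22 / 0.045 = 4.8889
k* = 4.8889^(1/0.59) ≈ 14.7284
y* = (k*)^α = 14.7284^0.41 ≈ 3.0126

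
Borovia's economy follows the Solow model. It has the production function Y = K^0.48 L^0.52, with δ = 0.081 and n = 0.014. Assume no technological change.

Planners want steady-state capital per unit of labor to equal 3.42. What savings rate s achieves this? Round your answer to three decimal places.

s ≈ 0.180

In steady state, investment equals break-even investment: s·k^α = (n + δ)·k.
So s / (n + δ) = (k*)^(1−α) = 3.42^0.52 = 1.8954.
Therefore s = 1.8954 × (n + δ) = 1.8954 × 0.095 = 0.1801.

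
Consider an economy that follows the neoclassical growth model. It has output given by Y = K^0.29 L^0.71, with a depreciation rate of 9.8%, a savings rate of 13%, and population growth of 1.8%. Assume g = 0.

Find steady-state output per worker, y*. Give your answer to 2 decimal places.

y* = 1.05

In steady state, investment equals break-even investment: s·k^α = (n + δ)·k.
Dividing both sides by k: k^(1−α) = s / (n + δ).
k^0.71 = 0.13 / (0.018 + 0.098) = 0.13 / 0.116 = 1.1207
k* = 1.1207^(1/0.71) ≈ 1.1741
y* = (k*)^α = 1.1741^0.29 ≈ 1.0476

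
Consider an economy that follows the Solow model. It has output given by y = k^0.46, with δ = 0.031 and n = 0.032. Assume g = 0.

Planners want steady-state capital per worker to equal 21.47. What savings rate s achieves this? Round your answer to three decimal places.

s ≈ 0.330

At the steady state, Δk = 0, so s·k^α = (n + δ)·k.
So s / (n + δ) = (k*)^(1−α) = 21.47^0.54 = 5.2383.
Therefore s = 5.2383 × (n + δ) = 5.2383 × 0.063 = 0.3300.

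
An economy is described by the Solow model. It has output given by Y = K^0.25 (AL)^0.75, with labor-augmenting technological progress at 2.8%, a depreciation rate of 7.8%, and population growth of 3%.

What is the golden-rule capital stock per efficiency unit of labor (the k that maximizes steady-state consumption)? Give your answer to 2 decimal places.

k_gold ≈ 2.25

The golden rule sets f'(k) = n + g + δ, i.e. α·k^(α−1) = n + g + δ.
So k^(1−α) = α / (n + g + δ) = 0.25 / 0.136 = 1.8382.
k_gold = 1.8382^(1/0.75) ≈ 2.2518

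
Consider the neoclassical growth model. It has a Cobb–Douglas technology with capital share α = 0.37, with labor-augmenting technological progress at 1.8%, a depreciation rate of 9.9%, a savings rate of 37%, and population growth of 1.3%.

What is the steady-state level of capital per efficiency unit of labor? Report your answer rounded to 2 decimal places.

At the steady state, Δk = 0, so s·k^α = (n + g + δ)·k.
Dividing both sides by k: k^(1−α) = s / (n + g + δ).
k^0.63 = 0.37 / (0.013 + 0.018 + 0.099) = 0.37 / 0.130 = 2.8462
k* = 2.8462^(1/0.63) ≈ 5.2609

k* = 5.26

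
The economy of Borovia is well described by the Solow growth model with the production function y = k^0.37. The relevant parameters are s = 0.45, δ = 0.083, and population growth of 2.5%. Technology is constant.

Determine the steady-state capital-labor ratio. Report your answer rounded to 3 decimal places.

At the steady state, Δk = 0, so s·k^α = (n + δ)·k.
Rearranging, k^(1−α) = s / (n + δ).
k^0.63 = 0.45 / (0.025 + 0.083) = 0.45 / 0.108 = 4.1667
k* = 4.1667^(1/0.63) ≈ 9.6338

k* ≈ 9.634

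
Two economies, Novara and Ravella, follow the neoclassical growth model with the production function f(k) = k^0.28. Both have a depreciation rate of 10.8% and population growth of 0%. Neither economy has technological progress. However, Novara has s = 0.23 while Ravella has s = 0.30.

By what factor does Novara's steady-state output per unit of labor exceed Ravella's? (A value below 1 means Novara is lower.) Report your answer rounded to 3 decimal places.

Steady-state y* = [s/(n + δ)]^(α/(1−α)), so the ratio is [ (s_N/(n + δ)_N) / (s_R/(n + δ)_R) ]^0.3889.
s_N/(n + δ)_N = 0.23/0.108 = 2.1296; s_R/(n + δ)_R = 0.30/0.108 = 2.7778.
Ratio = (2.1296/2.7778)^0.3889 = 0.7666^0.3889 ≈ 0.9018

ratio ≈ 0.902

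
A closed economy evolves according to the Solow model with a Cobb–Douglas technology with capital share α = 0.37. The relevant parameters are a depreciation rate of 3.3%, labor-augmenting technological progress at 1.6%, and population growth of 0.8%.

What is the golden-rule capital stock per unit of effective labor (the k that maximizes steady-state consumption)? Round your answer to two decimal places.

k_gold ≈ 19.47

The golden rule sets f'(k) = n + g + δ, i.e. α·k^(α−1) = n + g + δ.
So k^(1−α) = α / (n + g + δ) = 0.37 / 0.057 = 6.4912.
k_gold = 6.4912^(1/0.63) ≈ 19.4717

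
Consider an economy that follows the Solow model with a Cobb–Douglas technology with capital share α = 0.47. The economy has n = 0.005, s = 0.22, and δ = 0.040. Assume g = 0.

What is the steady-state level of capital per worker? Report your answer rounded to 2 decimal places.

Steady state requires s·f(k) = (n + δ)·k, i.e. s·k^α = (n + δ)·k.
Rearranging, k^(1−α) = s / (n + δ).
k^0.53 = 0.22 / (0.005 + 0.040) = 0.22 / 0.045 = 4.8889
k* = 4.8889^(1/0.53) ≈ 19.9709

k* = 19.97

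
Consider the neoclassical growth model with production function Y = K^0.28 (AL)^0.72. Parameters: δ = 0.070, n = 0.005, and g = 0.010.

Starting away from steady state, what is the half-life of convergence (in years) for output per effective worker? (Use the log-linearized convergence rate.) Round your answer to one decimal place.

about 11.3 years

Near the steady state the convergence rate is λ = (1 − α)(n + g + δ).
λ = (1 − 0.28) × 0.085 = 0.72 × 0.085 = 0.0612
Half-life = ln 2 / λ = 0.6931 / 0.0612 ≈ 11.33 years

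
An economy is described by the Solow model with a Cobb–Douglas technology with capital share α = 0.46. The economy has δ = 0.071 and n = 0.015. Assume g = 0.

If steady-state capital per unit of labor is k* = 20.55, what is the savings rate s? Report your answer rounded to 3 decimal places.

In steady state, investment equals break-even investment: s·k^α = (n + δ)·k.
So s / (n + δ) = (k*)^(1−α) = 20.55^0.54 = 5.1159.
Therefore s = 5.1159 × (n + δ) = 5.1159 × 0.086 = 0.4400.

s ≈ 0.440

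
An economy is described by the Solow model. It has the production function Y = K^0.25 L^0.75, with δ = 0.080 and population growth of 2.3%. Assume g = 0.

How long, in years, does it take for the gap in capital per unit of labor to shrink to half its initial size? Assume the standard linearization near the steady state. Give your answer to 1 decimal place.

Near the steady state the convergence rate is λ = (1 − α)(n + δ).
λ = (1 − 0.25) × 0.103 = 0.75 × 0.103 = 0.07725
Half-life = ln 2 / λ = 0.6931 / 0.07725 ≈ 8.97 years

about 9.0 years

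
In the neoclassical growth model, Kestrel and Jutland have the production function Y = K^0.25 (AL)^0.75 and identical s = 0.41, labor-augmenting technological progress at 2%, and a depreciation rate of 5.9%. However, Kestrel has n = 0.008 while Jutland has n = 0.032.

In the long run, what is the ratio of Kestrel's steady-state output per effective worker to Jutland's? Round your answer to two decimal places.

ratio ≈ 1.08

Steady-state y* = [s/(n + g + δ)]^(α/(1−α)), so the ratio is [ (s_K/(n + g + δ)_K) / (s_J/(n + g + δ)_J) ]^0.3333.
s_K/(n + g + δ)_K = 0.41/0.087 = 4.7126; s_J/(n + g + δ)_J = 0.41/0.111 = 3.6937.
Ratio = (4.7126/3.6937)^0.3333 = 1.2758^0.3333 ≈ 1.0846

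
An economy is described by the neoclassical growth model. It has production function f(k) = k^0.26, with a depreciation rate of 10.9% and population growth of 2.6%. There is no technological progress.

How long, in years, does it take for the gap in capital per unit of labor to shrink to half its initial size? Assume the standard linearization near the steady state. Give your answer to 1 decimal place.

Near the steady state the convergence rate is λ = (1 − α)(n + δ).
λ = (1 − 0.26) × 0.135 = 0.74 × 0.135 = 0.0999
Half-life = ln 2 / λ = 0.6931 / 0.0999 ≈ 6.94 years

about 6.9 years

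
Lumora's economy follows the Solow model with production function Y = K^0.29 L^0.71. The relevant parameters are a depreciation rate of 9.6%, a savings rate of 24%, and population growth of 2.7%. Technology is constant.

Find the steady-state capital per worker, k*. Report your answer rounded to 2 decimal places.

k* = 2.56

In steady state, investment equals break-even investment: s·k^α = (n + δ)·k.
Rearranging, k^(1−α) = s / (n + δ).
k^0.71 = 0.24 / (0.027 + 0.096) = 0.24 / 0.123 = 1.9512
k* = 1.9512^(1/0.71) ≈ 2.5638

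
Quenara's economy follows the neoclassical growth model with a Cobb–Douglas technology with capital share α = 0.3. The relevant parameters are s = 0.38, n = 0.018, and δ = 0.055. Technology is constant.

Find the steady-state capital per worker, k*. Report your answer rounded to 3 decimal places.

k* = 10.556

Steady state requires s·f(k) = (n + δ)·k, i.e. s·k^α = (n + δ)·k.
Rearranging, k^(1−α) = s / (n + δ).
k^0.7 = 0.38 / (0.018 + 0.055) = 0.38 / 0.073 = 5.2055
k* = 5.2055^(1/0.7) ≈ 10.5564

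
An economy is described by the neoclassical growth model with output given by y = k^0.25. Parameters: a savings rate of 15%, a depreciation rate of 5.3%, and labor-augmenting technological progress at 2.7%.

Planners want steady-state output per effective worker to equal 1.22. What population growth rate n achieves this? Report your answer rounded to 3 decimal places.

n ≈ 0.003

Steady state requires s·f(k) = (n + g + δ)·k, i.e. s·k^α = (n + g + δ)·k.
Since y* = [s/(n + g + δ)]^(α/(1−α)), we have s/(n + g + δ) = (y*)^((1−α)/α) = 1.22^3 = 1.8158.
Therefore n + g + δ = s / 1.8158 = 0.15 / 1.8158 = 0.0826, so n = 0.0826 − 0.080 = 0.0026.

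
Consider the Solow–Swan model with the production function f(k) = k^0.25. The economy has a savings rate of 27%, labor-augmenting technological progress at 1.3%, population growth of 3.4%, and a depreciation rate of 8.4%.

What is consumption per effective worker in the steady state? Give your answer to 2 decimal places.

c* ≈ 0.93

In steady state, investment equals break-even investment: s·k^α = (n + g + δ)·k.
Rearranging, k^(1−α) = s / (n + g + δ).
k^0.75 = 0.27 / (0.034 + 0.013 + 0.084) = 0.27 / 0.131 = 2.0611
k* = 2.0611^(1/0.75) ≈ 2.6230
y* = (k*)^α = 2.6230^0.25 ≈ 1.2726
c* = (1 − s)·y* = (1 − 0.27) × 1.2726 ≈ 0.9290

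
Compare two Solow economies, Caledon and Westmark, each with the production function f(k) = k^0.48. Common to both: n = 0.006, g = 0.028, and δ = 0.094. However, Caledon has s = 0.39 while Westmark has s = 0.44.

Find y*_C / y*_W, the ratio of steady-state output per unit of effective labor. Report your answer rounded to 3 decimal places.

y*_C / y*_W ≈ 0.895

Steady-state y* = [s/(n + g + δ)]^(α/(1−α)), so the ratio is [ (s_C/(n + g + δ)_C) / (s_W/(n + g + δ)_W) ]^0.9231.
s_C/(n + g + δ)_C = 0.39/0.128 = 3.0469; s_W/(n + g + δ)_W = 0.44/0.128 = 3.4375.
Ratio = (3.0469/3.4375)^0.9231 = 0.8864^0.9231 ≈ 0.8947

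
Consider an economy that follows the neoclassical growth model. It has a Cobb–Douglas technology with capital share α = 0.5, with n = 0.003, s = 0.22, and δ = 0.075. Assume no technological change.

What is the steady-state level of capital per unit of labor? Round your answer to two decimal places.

At the steady state, Δk = 0, so s·k^α = (n + δ)·k.
Rearranging, k^(1−α) = s / (n + δ).
k^0.5 = 0.22 / (0.003 + 0.075) = 0.22 / 0.078 = 2.8205
k* = 2.8205^(1/0.5) ≈ 7.9552

k* = 7.96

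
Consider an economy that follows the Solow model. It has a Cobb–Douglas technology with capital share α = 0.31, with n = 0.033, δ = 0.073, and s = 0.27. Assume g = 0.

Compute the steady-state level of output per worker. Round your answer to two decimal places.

In steady state, investment equals break-even investment: s·k^α = (n + δ)·k.
Rearranging, k^(1−α) = s / (n + δ).
k^0.69 = 0.27 / (0.033 + 0.073) = 0.27 / 0.106 = 2.5472
k* = 2.5472^(1/0.69) ≈ 3.8770
y* = (k*)^α = 3.8770^0.31 ≈ 1.5221

y* ≈ 1.52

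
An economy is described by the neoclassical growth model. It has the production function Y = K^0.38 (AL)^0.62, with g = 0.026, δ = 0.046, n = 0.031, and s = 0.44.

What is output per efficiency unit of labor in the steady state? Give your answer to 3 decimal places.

y* ≈ 2.435

In steady state, investment equals break-even investment: s·k^α = (n + g + δ)·k.
Dividing both sides by k: k^(1−α) = s / (n + g + δ).
k^0.62 = 0.44 / (0.031 + 0.026 + 0.046) = 0.44 / 0.103 = 4.2718
k* = 4.2718^(1/0.62) ≈ 10.4019
y* = (k*)^α = 10.4019^0.38 ≈ 2.4350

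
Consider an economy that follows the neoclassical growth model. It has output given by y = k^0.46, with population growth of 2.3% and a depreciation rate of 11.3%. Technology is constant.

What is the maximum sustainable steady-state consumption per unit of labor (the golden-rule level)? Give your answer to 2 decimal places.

At the golden rule, f'(k) = n + δ, so α·k^(α−1) = n + δ and k_gold = (α/(n + δ))^(1/(1−α)).
k_gold = (0.46/0.136)^(1/0.54) = 3.3824^1.8519 ≈ 9.5515
c_gold = f(k_gold) − (n + δ)·k_gold = 2.8238 − 0.136×9.5515 ≈ 1.5248

c_gold ≈ 1.52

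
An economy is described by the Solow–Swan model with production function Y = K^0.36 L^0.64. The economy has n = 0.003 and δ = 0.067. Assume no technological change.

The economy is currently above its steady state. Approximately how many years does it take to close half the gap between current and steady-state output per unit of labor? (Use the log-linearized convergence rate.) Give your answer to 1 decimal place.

t_½ ≈ 15.5 years

Near the steady state the convergence rate is λ = (1 − α)(n + δ).
λ = (1 − 0.36) × 0.070 = 0.64 × 0.070 = 0.0448
Half-life = ln 2 / λ = 0.6931 / 0.0448 ≈ 15.47 years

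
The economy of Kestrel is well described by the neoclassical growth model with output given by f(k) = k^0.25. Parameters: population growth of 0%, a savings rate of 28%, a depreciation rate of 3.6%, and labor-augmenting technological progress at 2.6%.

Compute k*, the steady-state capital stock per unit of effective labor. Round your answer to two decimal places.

Steady state requires s·f(k) = (n + g + δ)·k, i.e. s·k^α = (n + g + δ)·k.
Rearranging, k^(1−α) = s / (n + g + δ).
k^0.75 = 0.28 / (0.000 + 0.026 + 0.036) = 0.28 / 0.062 = 4.5161
k* = 4.5161^(1/0.75) ≈ 7.4648

k* = 7.46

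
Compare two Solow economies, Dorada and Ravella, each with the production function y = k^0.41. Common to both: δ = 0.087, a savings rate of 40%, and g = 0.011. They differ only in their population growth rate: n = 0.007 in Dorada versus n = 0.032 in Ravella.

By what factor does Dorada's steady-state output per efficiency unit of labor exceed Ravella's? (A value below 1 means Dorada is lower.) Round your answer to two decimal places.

Steady-state y* = [s/(n + g + δ)]^(α/(1−α)), so the ratio is [ (s_D/(n + g + δ)_D) / (s_R/(n + g + δ)_R) ]^0.6949.
s_D/(n + g + δ)_D = 0.40/0.105 = 3.8095; s_R/(n + g + δ)_R = 0.40/0.130 = 3.0769.
Ratio = (3.8095/3.0769)^0.6949 = 1.2381^0.6949 ≈ 1.1600

ratio ≈ 1.16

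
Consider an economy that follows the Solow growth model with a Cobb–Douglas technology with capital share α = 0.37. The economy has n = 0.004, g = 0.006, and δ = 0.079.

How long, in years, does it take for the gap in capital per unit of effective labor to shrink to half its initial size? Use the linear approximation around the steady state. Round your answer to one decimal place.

half-life ≈ 12.4 years

Near the steady state the convergence rate is λ = (1 − α)(n + g + δ).
λ = (1 − 0.37) × 0.089 = 0.63 × 0.089 = 0.05607
Half-life = ln 2 / λ = 0.6931 / 0.05607 ≈ 12.36 years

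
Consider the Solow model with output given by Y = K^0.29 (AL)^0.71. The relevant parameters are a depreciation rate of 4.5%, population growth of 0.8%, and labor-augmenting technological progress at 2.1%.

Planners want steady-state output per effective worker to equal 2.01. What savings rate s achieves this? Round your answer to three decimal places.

Steady state requires s·f(k) = (n + g + δ)·k, i.e. s·k^α = (n + g + δ)·k.
Since y* = [s/(n + g + δ)]^(α/(1−α)), we have s/(n + g + δ) = (y*)^((1−α)/α) = 2.01^2.4483 = 5.5248.
Therefore s = 5.5248 × (n + g + δ) = 5.5248 × 0.074 = 0.4088.

s ≈ 0.409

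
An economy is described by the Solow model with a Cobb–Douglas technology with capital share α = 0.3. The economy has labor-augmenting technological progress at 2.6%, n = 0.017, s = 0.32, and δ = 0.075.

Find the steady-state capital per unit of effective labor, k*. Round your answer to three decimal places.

In steady state, investment equals break-even investment: s·k^α = (n + g + δ)·k.
Dividing both sides by k: k^(1−α) = s / (n + g + δ).
k^0.7 = 0.32 / (0.017 + 0.026 + 0.075) = 0.32 / 0.118 = 2.7119
k* = 2.7119^(1/0.7) ≈ 4.1587

k* = 4.159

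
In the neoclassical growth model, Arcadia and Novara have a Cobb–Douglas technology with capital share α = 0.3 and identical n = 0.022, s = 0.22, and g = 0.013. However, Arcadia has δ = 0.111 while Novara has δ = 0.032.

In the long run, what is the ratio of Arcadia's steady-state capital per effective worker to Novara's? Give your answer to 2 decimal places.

Steady-state k* = [s/(n + g + δ)]^(1/(1−α)), so the ratio is [ (s_A/(n + g + δ)_A) / (s_N/(n + g + δ)_N) ]^1.4286.
s_A/(n + g + δ)_A = 0.22/0.146 = 1.5068; s_N/(n + g + δ)_N = 0.22/0.067 = 3.2836.
Ratio = (1.5068/3.2836)^1.4286 = 0.4589^1.4286 ≈ 0.3286

ratio ≈ 0.33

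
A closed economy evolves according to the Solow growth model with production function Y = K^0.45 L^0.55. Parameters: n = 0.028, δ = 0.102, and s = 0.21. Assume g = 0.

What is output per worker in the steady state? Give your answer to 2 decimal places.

At the steady state, Δk = 0, so s·k^α = (n + δ)·k.
Dividing both sides by k: k^(1−α) = s / (n + δ).
k^0.55 = 0.21 / (0.028 + 0.102) = 0.21 / 0.130 = 1.6154
k* = 1.6154^(1/0.55) ≈ 2.3916
y* = (k*)^α = 2.3916^0.45 ≈ 1.4805

y* ≈ 1.48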